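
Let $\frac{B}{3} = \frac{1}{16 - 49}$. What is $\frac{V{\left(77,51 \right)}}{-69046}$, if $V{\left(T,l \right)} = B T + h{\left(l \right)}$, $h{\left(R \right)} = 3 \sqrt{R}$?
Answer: $\frac{7}{69046} - \frac{3 \sqrt{51}}{69046} \approx -0.00020891$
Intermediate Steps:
$B = - \frac{1}{11}$ ($B = \frac{3}{16 - 49} = \frac{3}{-33} = 3 \left(- \frac{1}{33}\right) = - \frac{1}{11} \approx -0.090909$)
$V{\left(T,l \right)} = 3 \sqrt{l} - \frac{T}{11}$ ($V{\left(T,l \right)} = - \frac{T}{11} + 3 \sqrt{l} = 3 \sqrt{l} - \frac{T}{11}$)
$\frac{V{\left(77,51 \right)}}{-69046} = \frac{3 \sqrt{51} - 7}{-69046} = \left(3 \sqrt{51} - 7\right) \left(- \frac{1}{69046}\right) = \left(-7 + 3 \sqrt{51}\right) \left(- \frac{1}{69046}\right) = \frac{7}{69046} - \frac{3 \sqrt{51}}{69046}$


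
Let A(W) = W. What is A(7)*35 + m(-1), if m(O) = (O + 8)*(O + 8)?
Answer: 294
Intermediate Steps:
m(O) = (8 + O)**2 (m(O) = (8 + O)*(8 + O) = (8 + O)**2)
A(7)*35 + m(-1) = 7*35 + (8 - 1)**2 = 245 + 7**2 = 245 + 49 = 294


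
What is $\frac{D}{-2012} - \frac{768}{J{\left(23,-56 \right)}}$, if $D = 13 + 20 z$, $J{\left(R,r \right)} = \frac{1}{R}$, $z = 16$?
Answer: $- \frac{35540301}{2012} \approx -17664.0$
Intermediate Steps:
$D = 333$ ($D = 13 + 20 \cdot 16 = 13 + 320 = 333$)
$\frac{D}{-2012} - \frac{768}{J{\left(23,-56 \right)}} = \frac{333}{-2012} - \frac{768}{\frac{1}{23}} = 333 \left(- \frac{1}{2012}\right) - 768 \frac{1}{\frac{1}{23}} = - \frac{333}{2012} - 17664 = - \frac{35540301}{2012}$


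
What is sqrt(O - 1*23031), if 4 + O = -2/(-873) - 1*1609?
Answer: I*sqrt(2086878370)/291 ≈ 156.98*I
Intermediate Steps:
O = -1408147/873 (O = -4 + (-2/(-873) - 1*1609) = -4 + (-1/873*(-2) - 1609) = -4 + (2/873 - 1609) = -4 - 1404655/873 = -1408147/873 ≈ -1613.0)
sqrt(O - 1*23031) = sqrt(-1408147/873 - 1*23031) = sqrt(-1408147/873 - 23031) = sqrt(-21514210/873) = I*sqrt(2086878370)/291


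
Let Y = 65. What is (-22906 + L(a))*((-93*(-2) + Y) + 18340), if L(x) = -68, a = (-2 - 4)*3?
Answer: -427109634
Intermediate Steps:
a = -18 (a = -6*3 = -18)
(-22906 + L(a))*((-93*(-2) + Y) + 18340) = (-22906 - 68)*((-93*(-2) + 65) + 18340) = -22974*((186 + 65) + 18340) = -22974*(251 + 18340) = -22974*18591 = -427109634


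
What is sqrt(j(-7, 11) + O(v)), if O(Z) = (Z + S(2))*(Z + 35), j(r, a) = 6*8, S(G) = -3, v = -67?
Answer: 4*sqrt(143) ≈ 47.833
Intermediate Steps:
j(r, a) = 48
O(Z) = (-3 + Z)*(35 + Z) (O(Z) = (Z - 3)*(Z + 35) = (-3 + Z)*(35 + Z))
sqrt(j(-7, 11) + O(v)) = sqrt(48 + (-105 + (-67)**2 + 32*(-67))) = sqrt(48 + (-105 + 4489 - 2144)) = sqrt(48 + 2240) = sqrt(2288) = 4*sqrt(143)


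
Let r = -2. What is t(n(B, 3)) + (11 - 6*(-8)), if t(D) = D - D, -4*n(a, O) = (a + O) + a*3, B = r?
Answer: 59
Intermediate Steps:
B = -2
n(a, O) = -a - O/4 (n(a, O) = -((a + O) + a*3)/4 = -((O + a) + 3*a)/4 = -(O + 4*a)/4 = -a - O/4)
t(D) = 0
t(n(B, 3)) + (11 - 6*(-8)) = 0 + (11 - 6*(-8)) = 0 + (11 + 48) = 0 + 59 = 59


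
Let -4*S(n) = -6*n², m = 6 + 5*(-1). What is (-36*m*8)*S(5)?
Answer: -10800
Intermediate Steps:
m = 1 (m = 6 - 5 = 1)
S(n) = 3*n²/2 (S(n) = -(-3)*n²/2 = 3*n²/2)
(-36*m*8)*S(5) = (-36*8)*((3/2)*5²) = (-36*8)*((3/2)*25) = -288*75/2 = -10800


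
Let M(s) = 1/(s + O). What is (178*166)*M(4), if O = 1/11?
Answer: 325028/45 ≈ 7222.8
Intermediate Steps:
O = 1/11 ≈ 0.090909
M(s) = 1/(1/11 + s) (M(s) = 1/(s + 1/11) = 1/(1/11 + s))
(178*166)*M(4) = (178*166)*(11/(1 + 11*4)) = 29548*(11/(1 + 44)) = 29548*(11/45) = 325028/45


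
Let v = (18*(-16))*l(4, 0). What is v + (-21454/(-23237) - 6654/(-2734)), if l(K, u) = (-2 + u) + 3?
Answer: -9041676835/31764979 ≈ -284.64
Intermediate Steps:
l(K, u) = 1 + u
v = -288 (v = (18*(-16))*(1 + 0) = -288*1 = -288)
v + (-21454/(-23237) - 6654/(-2734)) = -288 + (-21454/(-23237) - 6654/(-2734)) = -288 + (-21454*(-1/23237) - 6654*(-1/2734)) = -288 + (21454/23237 + 3327/1367) = -288 + 106637117/31764979 = -9041676835/31764979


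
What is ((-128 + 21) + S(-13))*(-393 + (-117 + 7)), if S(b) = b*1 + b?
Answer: 66899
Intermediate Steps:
S(b) = 2*b (S(b) = b + b = 2*b)
((-128 + 21) + S(-13))*(-393 + (-117 + 7)) = ((-128 + 21) + 2*(-13))*(-393 + (-117 + 7)) = (-107 - 26)*(-393 - 110) = -133*(-503) = 66899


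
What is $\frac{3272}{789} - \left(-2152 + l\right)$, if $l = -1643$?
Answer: $\frac{2997527}{789} \approx 3799.1$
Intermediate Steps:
$\frac{3272}{789} - \left(-2152 + l\right) = \frac{3272}{789} - \left(-2152 - 1643\right) = 3272 \cdot \frac{1}{789} - -3795 = \frac{3272}{789} + 3795 = \frac{2997527}{789}$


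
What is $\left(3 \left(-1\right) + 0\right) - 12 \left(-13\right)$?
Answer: $153$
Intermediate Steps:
$\left(3 \left(-1\right) + 0\right) - 12 \left(-13\right) = \left(-3 + 0\right) - -156 = -3 + 156 = 153$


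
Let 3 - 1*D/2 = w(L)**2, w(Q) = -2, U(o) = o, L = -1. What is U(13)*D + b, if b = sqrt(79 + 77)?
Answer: -26 + 2*sqrt(39) ≈ -13.510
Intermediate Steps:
b = 2*sqrt(39) (b = sqrt(156) = 2*sqrt(39) ≈ 12.490)
D = -2 (D = 6 - 2*(-2)**2 = 6 - 2*4 = 6 - 8 = -2)
U(13)*D + b = 13*(-2) + 2*sqrt(39) = -26 + 2*sqrt(39)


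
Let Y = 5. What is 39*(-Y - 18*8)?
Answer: -5811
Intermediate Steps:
39*(-Y - 18*8) = 39*(-1*5 - 18*8) = 39*(-5 - 144) = 39*(-149) = -5811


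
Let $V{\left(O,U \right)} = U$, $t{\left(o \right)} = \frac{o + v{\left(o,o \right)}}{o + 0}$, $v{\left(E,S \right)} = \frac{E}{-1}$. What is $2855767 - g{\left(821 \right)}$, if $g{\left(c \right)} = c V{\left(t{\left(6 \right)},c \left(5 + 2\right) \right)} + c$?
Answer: $-1863341$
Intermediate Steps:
$v{\left(E,S \right)} = - E$ ($v{\left(E,S \right)} = E \left(-1\right) = - E$)
$t{\left(o \right)} = 0$ ($t{\left(o \right)} = \frac{o - o}{o + 0} = \frac{0}{o} = 0$)
$g{\left(c \right)} = c + 7 c^{2}$ ($g{\left(c \right)} = c c \left(5 + 2\right) + c = c c 7 + c = c 7 c + c = 7 c^{2} + c = c + 7 c^{2}$)
$2855767 - g{\left(821 \right)} = 2855767 - 821 \left(1 + 7 \cdot 821\right) = 2855767 - 821 \left(1 + 5747\right) = 2855767 - 821 \cdot 5748 = 2855767 - 4719108 = -1863341$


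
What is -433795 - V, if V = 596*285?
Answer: -603655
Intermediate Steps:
V = 169860
-433795 - V = -433795 - 1*169860 = -433795 - 169860 = -603655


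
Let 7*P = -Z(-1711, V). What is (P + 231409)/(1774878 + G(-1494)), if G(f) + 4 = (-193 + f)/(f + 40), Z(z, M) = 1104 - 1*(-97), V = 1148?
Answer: 2353534548/18064679381 ≈ 0.13028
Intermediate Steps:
Z(z, M) = 1201 (Z(z, M) = 1104 + 97 = 1201)
P = -1201/7 (P = (-1*1201)/7 = (⅐)*(-1201) = -1201/7 ≈ -171.57)
G(f) = -4 + (-193 + f)/(40 + f) (G(f) = -4 + (-193 + f)/(f + 40) = -4 + (-193 + f)/(40 + f))
(P + 231409)/(1774878 + G(-1494)) = (-1201/7 + 231409)/(1774878 + (-353 - 3*(-1494))/(40 - 1494)) = 1618662/(7*(1774878 + (-353 + 4482)/(-1454))) = 1618662/(7*(1774878 - 1/1454*4129)) = 1618662/(7*(1774878 - 4129/1454)) = 1618662/(7*(2580668483/1454)) = (1618662/7)*(1454/2580668483) = 2353534548/18064679381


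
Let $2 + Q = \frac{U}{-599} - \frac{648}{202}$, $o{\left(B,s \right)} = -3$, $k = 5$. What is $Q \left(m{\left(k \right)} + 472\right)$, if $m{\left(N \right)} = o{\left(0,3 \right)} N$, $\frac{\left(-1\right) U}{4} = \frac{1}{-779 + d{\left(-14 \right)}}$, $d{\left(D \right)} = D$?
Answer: $- \frac{114183317302}{47975707} \approx -2380.0$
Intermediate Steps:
$U = \frac{4}{793}$ ($U = - \frac{4}{-779 - 14} = - \frac{4}{-793} = \left(-4\right) \left(- \frac{1}{793}\right) = \frac{4}{793} \approx 0.0050441$)
$m{\left(N \right)} = - 3 N$
$Q = - \frac{249854086}{47975707}$ ($Q = -2 + \left(\frac{4}{793 \left(-599\right)} - \frac{648}{202}\right) = -2 + \left(\frac{4}{793} \left(- \frac{1}{599}\right) - \frac{324}{101}\right) = -2 - \frac{153902672}{47975707} = - \frac{249854086}{47975707} \approx -5.2079$)
$Q \left(m{\left(k \right)} + 472\right) = - \frac{249854086 \left(\left(-3\right) 5 + 472\right)}{47975707} = - \frac{249854086 \left(-15 + 472\right)}{47975707} = \left(- \frac{249854086}{47975707}\right) 457 = - \frac{114183317302}{47975707}$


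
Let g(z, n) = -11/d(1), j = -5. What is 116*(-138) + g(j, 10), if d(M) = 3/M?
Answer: -48035/3 ≈ -16012.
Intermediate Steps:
g(z, n) = -11/3 (g(z, n) = -11/(3/1) = -11/(3*1) = -11/3)
116*(-138) + g(j, 10) = 116*(-138) - 11/3 = -16008 - 11/3 = -48035/3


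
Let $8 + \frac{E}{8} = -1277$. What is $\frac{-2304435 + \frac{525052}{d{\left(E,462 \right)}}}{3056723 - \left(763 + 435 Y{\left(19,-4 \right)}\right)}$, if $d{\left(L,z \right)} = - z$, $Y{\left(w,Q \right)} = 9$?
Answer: $- \frac{48417001}{64092945} \approx -0.75542$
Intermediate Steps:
$E = -10280$ ($E = -64 + 8 \left(-1277\right) = -64 - 10216 = -10280$)
$\frac{-2304435 + \frac{525052}{d{\left(E,462 \right)}}}{3056723 - \left(763 + 435 Y{\left(19,-4 \right)}\right)} = \frac{-2304435 + \frac{525052}{\left(-1\right) 462}}{3056723 - 4678} = \frac{-2304435 + \frac{525052}{-462}}{3056723 - 4678} = \frac{-2304435 + 525052 \left(- \frac{1}{462}\right)}{3056723 - 4678} = \frac{-2304435 - \frac{23866}{21}}{3052045} = \left(- \frac{48417001}{21}\right) \frac{1}{3052045} = - \frac{48417001}{64092945}$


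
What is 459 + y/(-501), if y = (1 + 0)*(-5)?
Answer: 229964/501 ≈ 459.01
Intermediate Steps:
y = -5 (y = 1*(-5) = -5)
459 + y/(-501) = 459 - 5/(-501) = 459 - 5*(-1/501) = 459 + 5/501 = 229964/501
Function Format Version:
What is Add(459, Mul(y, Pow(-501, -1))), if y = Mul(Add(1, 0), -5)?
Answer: Rational(229964, 501) ≈ 459.01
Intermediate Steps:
y = -5 (y = Mul(1, -5) = -5)
Add(459, Mul(y, Pow(-501, -1))) = Add(459, Mul(-5, Pow(-501, -1))) = Add(459, Mul(-5, Rational(-1, 501))) = Add(459, Rational(5, 501)) = Rational(229964, 501)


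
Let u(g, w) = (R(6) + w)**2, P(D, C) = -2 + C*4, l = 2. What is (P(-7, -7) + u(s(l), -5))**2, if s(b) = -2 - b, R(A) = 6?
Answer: 841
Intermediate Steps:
P(D, C) = -2 + 4*C
u(g, w) = (6 + w)**2
(P(-7, -7) + u(s(l), -5))**2 = ((-2 + 4*(-7)) + (6 - 5)**2)**2 = ((-2 - 28) + 1**2)**2 = (-30 + 1)**2 = (-29)**2 = 841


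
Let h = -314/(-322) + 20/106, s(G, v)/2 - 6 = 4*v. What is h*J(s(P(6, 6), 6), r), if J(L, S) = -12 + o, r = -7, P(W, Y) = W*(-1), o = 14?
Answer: 19862/8533 ≈ 2.3277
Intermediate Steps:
P(W, Y) = -W
s(G, v) = 12 + 8*v (s(G, v) = 12 + 2*(4*v) = 12 + 8*v)
h = 9931/8533 (h = -314*(-1/322) + 20*(1/106) = 157/161 + 10/53 = 9931/8533 ≈ 1.1638)
J(L, S) = 2 (J(L, S) = -12 + 14 = 2)
h*J(s(P(6, 6), 6), r) = (9931/8533)*2 = 19862/8533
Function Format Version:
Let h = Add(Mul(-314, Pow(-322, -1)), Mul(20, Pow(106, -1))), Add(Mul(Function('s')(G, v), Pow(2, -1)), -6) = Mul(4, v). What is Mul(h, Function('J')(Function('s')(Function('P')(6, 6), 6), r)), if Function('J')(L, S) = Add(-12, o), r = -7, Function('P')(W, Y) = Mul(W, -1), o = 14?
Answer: Rational(19862, 8533) ≈ 2.3277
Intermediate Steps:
Function('P')(W, Y) = Mul(-1, W)
Function('s')(G, v) = Add(12, Mul(8, v)) (Function('s')(G, v) = Add(12, Mul(2, Mul(4, v))) = Add(12, Mul(8, v)))
h = Rational(9931, 8533) (h = Add(Mul(-314, Rational(-1, 322)), Mul(20, Rational(1, 106))) = Add(Rational(157, 161), Rational(10, 53)) = Rational(9931, 8533) ≈ 1.1638)
Function('J')(L, S) = 2 (Function('J')(L, S) = Add(-12, 14) = 2)
Mul(h, Function('J')(Function('s')(Function('P')(6, 6), 6), r)) = Mul(Rational(9931, 8533), 2) = Rational(19862, 8533)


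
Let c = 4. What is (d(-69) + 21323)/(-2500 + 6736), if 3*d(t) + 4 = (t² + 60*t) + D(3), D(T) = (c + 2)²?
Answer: 32311/6354 ≈ 5.0851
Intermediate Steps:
D(T) = 36 (D(T) = (4 + 2)² = 6² = 36)
d(t) = 32/3 + 20*t + t²/3 (d(t) = -4/3 + ((t² + 60*t) + 36)/3 = -4/3 + (36 + t² + 60*t)/3 = -4/3 + (12 + 20*t + t²/3) = 32/3 + 20*t + t²/3)
(d(-69) + 21323)/(-2500 + 6736) = ((32/3 + 20*(-69) + (⅓)*(-69)²) + 21323)/(-2500 + 6736) = ((32/3 - 1380 + (⅓)*4761) + 21323)/4236 = ((32/3 - 1380 + 1587) + 21323)*(1/4236) = (653/3 + 21323)*(1/4236) = (64622/3)*(1/4236) = 32311/6354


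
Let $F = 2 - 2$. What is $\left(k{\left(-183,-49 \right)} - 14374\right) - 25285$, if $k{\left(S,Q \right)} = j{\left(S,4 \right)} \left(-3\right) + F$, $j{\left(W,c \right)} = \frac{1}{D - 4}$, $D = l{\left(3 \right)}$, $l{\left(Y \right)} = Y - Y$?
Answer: $- \frac{158633}{4} \approx -39658.0$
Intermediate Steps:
$l{\left(Y \right)} = 0$
$D = 0$
$j{\left(W,c \right)} = - \frac{1}{4}$ ($j{\left(W,c \right)} = \frac{1}{0 - 4} = \frac{1}{-4} = - \frac{1}{4}$)
$F = 0$ ($F = 2 - 2 = 0$)
$k{\left(S,Q \right)} = \frac{3}{4}$ ($k{\left(S,Q \right)} = \left(- \frac{1}{4}\right) \left(-3\right) + 0 = \frac{3}{4} + 0 = \frac{3}{4}$)
$\left(k{\left(-183,-49 \right)} - 14374\right) - 25285 = \left(\frac{3}{4} - 14374\right) - 25285 = - \frac{57493}{4} - 25285 = - \frac{158633}{4}$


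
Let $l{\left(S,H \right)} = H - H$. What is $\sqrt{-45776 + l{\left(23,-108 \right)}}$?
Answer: $4 i \sqrt{2861} \approx 213.95 i$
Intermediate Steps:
$l{\left(S,H \right)} = 0$
$\sqrt{-45776 + l{\left(23,-108 \right)}} = \sqrt{-45776 + 0} = \sqrt{-45776} = 4 i \sqrt{2861}$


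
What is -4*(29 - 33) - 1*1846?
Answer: -1830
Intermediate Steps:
-4*(29 - 33) - 1*1846 = -4*(-4) - 1846 = 16 - 1846 = -1830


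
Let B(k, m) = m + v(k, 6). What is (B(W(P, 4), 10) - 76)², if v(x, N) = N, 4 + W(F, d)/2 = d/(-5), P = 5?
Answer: 3600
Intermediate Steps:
W(F, d) = -8 - 2*d/5 (W(F, d) = -8 + 2*(d/(-5)) = -8 + 2*(d*(-⅕)) = -8 + 2*(-d/5) = -8 - 2*d/5)
B(k, m) = 6 + m (B(k, m) = m + 6 = 6 + m)
(B(W(P, 4), 10) - 76)² = ((6 + 10) - 76)² = (16 - 76)² = (-60)² = 3600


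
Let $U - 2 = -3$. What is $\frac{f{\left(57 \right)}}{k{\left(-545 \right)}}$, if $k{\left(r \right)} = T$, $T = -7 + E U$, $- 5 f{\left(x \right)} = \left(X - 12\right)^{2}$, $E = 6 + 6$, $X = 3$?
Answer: $\frac{81}{95} \approx 0.85263$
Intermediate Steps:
$E = 12$
$f{\left(x \right)} = - \frac{81}{5}$ ($f{\left(x \right)} = - \frac{\left(3 - 12\right)^{2}}{5} = - \frac{\left(-9\right)^{2}}{5} = \left(- \frac{1}{5}\right) 81 = - \frac{81}{5}$)
$U = -1$ ($U = 2 - 3 = -1$)
$T = -19$ ($T = -7 + 12 \left(-1\right) = -7 - 12 = -19$)
$k{\left(r \right)} = -19$
$\frac{f{\left(57 \right)}}{k{\left(-545 \right)}} = - \frac{81}{5 \left(-19\right)} = \left(- \frac{81}{5}\right) \left(- \frac{1}{19}\right) = \frac{81}{95}$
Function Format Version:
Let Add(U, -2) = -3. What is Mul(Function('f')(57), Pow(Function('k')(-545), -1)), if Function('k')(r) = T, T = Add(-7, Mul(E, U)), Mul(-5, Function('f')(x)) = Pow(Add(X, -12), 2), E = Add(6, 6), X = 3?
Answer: Rational(81, 95) ≈ 0.85263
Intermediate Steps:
E = 12
Function('f')(x) = Rational(-81, 5) (Function('f')(x) = Mul(Rational(-1, 5), Pow(Add(3, -12), 2)) = Mul(Rational(-1, 5), Pow(-9, 2)) = Mul(Rational(-1, 5), 81) = Rational(-81, 5))
U = -1 (U = Add(2, -3) = -1)
T = -19 (T = Add(-7, Mul(12, -1)) = Add(-7, -12) = -19)
Function('k')(r) = -19
Mul(Function('f')(57), Pow(Function('k')(-545), -1)) = Mul(Rational(-81, 5), Pow(-19, -1)) = Mul(Rational(-81, 5), Rational(-1, 19)) = Rational(81, 95)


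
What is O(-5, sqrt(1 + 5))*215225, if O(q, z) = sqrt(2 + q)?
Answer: 215225*I*sqrt(3) ≈ 3.7278e+5*I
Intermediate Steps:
O(-5, sqrt(1 + 5))*215225 = sqrt(2 - 5)*215225 = sqrt(-3)*215225 = (I*sqrt(3))*215225 = 215225*I*sqrt(3)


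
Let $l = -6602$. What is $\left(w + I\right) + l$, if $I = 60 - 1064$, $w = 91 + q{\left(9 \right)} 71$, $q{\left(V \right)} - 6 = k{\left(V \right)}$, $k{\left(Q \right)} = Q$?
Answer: $-6450$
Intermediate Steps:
$q{\left(V \right)} = 6 + V$
$w = 1156$ ($w = 91 + \left(6 + 9\right) 71 = 91 + 15 \cdot 71 = 91 + 1065 = 1156$)
$I = -1004$ ($I = 60 - 1064 = -1004$)
$\left(w + I\right) + l = \left(1156 - 1004\right) - 6602 = 152 - 6602 = -6450$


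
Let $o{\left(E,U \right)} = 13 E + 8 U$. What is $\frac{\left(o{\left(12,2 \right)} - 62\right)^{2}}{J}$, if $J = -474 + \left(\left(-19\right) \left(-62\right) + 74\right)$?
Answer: $\frac{6050}{389} \approx 15.553$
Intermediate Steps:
$o{\left(E,U \right)} = 8 U + 13 E$
$J = 778$ ($J = -474 + \left(1178 + 74\right) = -474 + 1252 = 778$)
$\frac{\left(o{\left(12,2 \right)} - 62\right)^{2}}{J} = \frac{\left(\left(8 \cdot 2 + 13 \cdot 12\right) - 62\right)^{2}}{778} = \left(\left(16 + 156\right) - 62\right)^{2} \cdot \frac{1}{778} = \left(172 - 62\right)^{2} \cdot \frac{1}{778} = 110^{2} \cdot \frac{1}{778} = 12100 \cdot \frac{1}{778} = \frac{6050}{389}$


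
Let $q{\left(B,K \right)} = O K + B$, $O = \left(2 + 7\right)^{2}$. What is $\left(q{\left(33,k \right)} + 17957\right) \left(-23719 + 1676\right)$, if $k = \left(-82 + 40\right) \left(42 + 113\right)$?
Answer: $11226940760$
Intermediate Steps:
$k = -6510$ ($k = \left(-42\right) 155 = -6510$)
$O = 81$ ($O = 9^{2} = 81$)
$q{\left(B,K \right)} = B + 81 K$ ($q{\left(B,K \right)} = 81 K + B = B + 81 K$)
$\left(q{\left(33,k \right)} + 17957\right) \left(-23719 + 1676\right) = \left(\left(33 + 81 \left(-6510\right)\right) + 17957\right) \left(-23719 + 1676\right) = \left(\left(33 - 527310\right) + 17957\right) \left(-22043\right) = \left(-527277 + 17957\right) \left(-22043\right) = \left(-509320\right) \left(-22043\right) = 11226940760$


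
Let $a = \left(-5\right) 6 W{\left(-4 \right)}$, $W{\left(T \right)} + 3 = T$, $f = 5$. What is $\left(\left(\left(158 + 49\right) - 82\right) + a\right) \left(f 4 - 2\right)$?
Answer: $6030$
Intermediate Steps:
$W{\left(T \right)} = -3 + T$
$a = 210$ ($a = \left(-5\right) 6 \left(-3 - 4\right) = \left(-30\right) \left(-7\right) = 210$)
$\left(\left(\left(158 + 49\right) - 82\right) + a\right) \left(f 4 - 2\right) = \left(\left(\left(158 + 49\right) - 82\right) + 210\right) \left(5 \cdot 4 - 2\right) = \left(\left(207 - 82\right) + 210\right) \left(20 - 2\right) = \left(125 + 210\right) 18 = 335 \cdot 18 = 6030$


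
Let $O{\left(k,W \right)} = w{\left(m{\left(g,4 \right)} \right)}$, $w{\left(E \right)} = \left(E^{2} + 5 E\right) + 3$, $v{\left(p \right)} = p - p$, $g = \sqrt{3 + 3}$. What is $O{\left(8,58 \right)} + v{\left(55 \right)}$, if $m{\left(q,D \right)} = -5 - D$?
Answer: $39$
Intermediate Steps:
$g = \sqrt{6} \approx 2.4495$
$v{\left(p \right)} = 0$
$w{\left(E \right)} = 3 + E^{2} + 5 E$
$O{\left(k,W \right)} = 39$ ($O{\left(k,W \right)} = 3 + \left(-5 - 4\right)^{2} + 5 \left(-5 - 4\right) = 3 + \left(-9\right)^{2} + 5 \left(-9\right) = 3 + 81 - 45 = 39$)
$O{\left(8,58 \right)} + v{\left(55 \right)} = 39 + 0 = 39$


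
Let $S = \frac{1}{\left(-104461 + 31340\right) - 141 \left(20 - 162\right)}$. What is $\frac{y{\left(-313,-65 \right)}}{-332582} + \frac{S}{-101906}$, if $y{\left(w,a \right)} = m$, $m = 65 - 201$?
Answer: $\frac{367955421483}{899818343251954} \approx 0.00040892$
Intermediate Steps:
$m = -136$ ($m = 65 - 201 = -136$)
$y{\left(w,a \right)} = -136$
$S = - \frac{1}{53099}$ ($S = \frac{1}{-73121 - -20022} = \frac{1}{-73121 + 20022} = \frac{1}{-53099} = - \frac{1}{53099} \approx -1.8833 \cdot 10^{-5}$)
$\frac{y{\left(-313,-65 \right)}}{-332582} + \frac{S}{-101906} = - \frac{136}{-332582} - \frac{1}{53099 \left(-101906\right)} = \left(-136\right) \left(- \frac{1}{332582}\right) - - \frac{1}{5411106694} = \frac{68}{166291} + \frac{1}{5411106694} = \frac{367955421483}{899818343251954}$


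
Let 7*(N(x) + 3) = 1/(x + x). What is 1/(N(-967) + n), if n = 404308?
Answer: 13538/5473481089 ≈ 2.4734e-6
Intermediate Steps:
N(x) = -3 + 1/(14*x) (N(x) = -3 + 1/(7*(x + x)) = -3 + 1/(7*((2*x))) = -3 + (1/(2*x))/7 = -3 + 1/(14*x))
1/(N(-967) + n) = 1/((-3 + (1/14)/(-967)) + 404308) = 1/((-3 + (1/14)*(-1/967)) + 404308) = 1/((-3 - 1/13538) + 404308) = 1/(-40615/13538 + 404308) = 1/(5473481089/13538) = 13538/5473481089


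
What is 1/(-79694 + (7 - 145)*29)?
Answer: -1/83696 ≈ -1.1948e-5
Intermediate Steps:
1/(-79694 + (7 - 145)*29) = 1/(-79694 - 138*29) = 1/(-79694 - 4002) = 1/(-83696) = -1/83696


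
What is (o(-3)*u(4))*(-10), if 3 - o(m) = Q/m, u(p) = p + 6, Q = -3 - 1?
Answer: -500/3 ≈ -166.67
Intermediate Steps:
Q = -4
u(p) = 6 + p
o(m) = 3 + 4/m (o(m) = 3 - (-4)/m = 3 + 4/m)
(o(-3)*u(4))*(-10) = ((3 + 4/(-3))*(6 + 4))*(-10) = ((3 + 4*(-1/3))*10)*(-10) = ((3 - 4/3)*10)*(-10) = ((5/3)*10)*(-10) = (50/3)*(-10) = -500/3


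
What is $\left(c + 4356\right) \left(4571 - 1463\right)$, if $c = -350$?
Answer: $12450648$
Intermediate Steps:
$\left(c + 4356\right) \left(4571 - 1463\right) = \left(-350 + 4356\right) \left(4571 - 1463\right) = 4006 \cdot 3108 = 12450648$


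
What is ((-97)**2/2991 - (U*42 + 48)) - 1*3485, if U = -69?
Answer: -1889876/2991 ≈ -631.85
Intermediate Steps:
((-97)**2/2991 - (U*42 + 48)) - 1*3485 = ((-97)**2/2991 - (-69*42 + 48)) - 1*3485 = (9409*(1/2991) - (-2898 + 48)) - 3485 = (9409/2991 - 1*(-2850)) - 3485 = (9409/2991 + 2850) - 3485 = 8533759/2991 - 3485 = -1889876/2991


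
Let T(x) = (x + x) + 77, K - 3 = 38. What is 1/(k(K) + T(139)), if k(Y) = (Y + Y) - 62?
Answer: 1/375 ≈ 0.0026667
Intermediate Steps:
K = 41 (K = 3 + 38 = 41)
k(Y) = -62 + 2*Y (k(Y) = 2*Y - 62 = -62 + 2*Y)
T(x) = 77 + 2*x (T(x) = 2*x + 77 = 77 + 2*x)
1/(k(K) + T(139)) = 1/((-62 + 2*41) + (77 + 2*139)) = 1/((-62 + 82) + (77 + 278)) = 1/(20 + 355) = 1/375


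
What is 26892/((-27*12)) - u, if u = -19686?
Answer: 19603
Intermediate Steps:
26892/((-27*12)) - u = 26892/((-27*12)) - 1*(-19686) = 26892/(-324) + 19686 = 26892*(-1/324) + 19686 = -83 + 19686 = 19603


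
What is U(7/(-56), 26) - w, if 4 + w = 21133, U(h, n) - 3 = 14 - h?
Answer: -168895/8 ≈ -21112.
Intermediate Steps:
U(h, n) = 17 - h (U(h, n) = 3 + (14 - h) = 17 - h)
w = 21129 (w = -4 + 21133 = 21129)
U(7/(-56), 26) - w = (17 - 7/(-56)) - 1*21129 = (17 - 7*(-1)/56) - 21129 = (17 - 1*(-⅛)) - 21129 = (17 + ⅛) - 21129 = 137/8 - 21129 = -168895/8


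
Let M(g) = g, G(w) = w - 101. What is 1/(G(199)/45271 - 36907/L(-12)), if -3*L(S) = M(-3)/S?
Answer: 45271/20049801662 ≈ 2.2579e-6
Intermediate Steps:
G(w) = -101 + w
L(S) = 1/S (L(S) = -(-1)/S = 1/S)
1/(G(199)/45271 - 36907/L(-12)) = 1/((-101 + 199)/45271 - 36907/(1/(-12))) = 1/(98*(1/45271) - 36907/(-1/12)) = 1/(98/45271 - 36907*(-12)) = 1/(98/45271 + 442884) = 1/(20049801662/45271) = 45271/20049801662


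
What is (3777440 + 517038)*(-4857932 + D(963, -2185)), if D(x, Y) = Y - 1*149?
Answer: -20872305411148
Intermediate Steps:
D(x, Y) = -149 + Y (D(x, Y) = Y - 149 = -149 + Y)
(3777440 + 517038)*(-4857932 + D(963, -2185)) = (3777440 + 517038)*(-4857932 + (-149 - 2185)) = 4294478*(-4857932 - 2334) = 4294478*(-4860266) = -20872305411148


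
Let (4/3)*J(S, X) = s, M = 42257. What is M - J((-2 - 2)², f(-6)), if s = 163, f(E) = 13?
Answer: 168539/4 ≈ 42135.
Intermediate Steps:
J(S, X) = 489/4 (J(S, X) = (¾)*163 = 489/4)
M - J((-2 - 2)², f(-6)) = 42257 - 1*489/4 = 42257 - 489/4 = 168539/4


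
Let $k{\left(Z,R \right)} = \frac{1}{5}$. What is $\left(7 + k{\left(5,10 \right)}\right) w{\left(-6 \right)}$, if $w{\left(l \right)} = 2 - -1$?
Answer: $\frac{108}{5} \approx 21.6$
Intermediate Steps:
$k{\left(Z,R \right)} = \frac{1}{5}$
$w{\left(l \right)} = 3$ ($w{\left(l \right)} = 2 + 1 = 3$)
$\left(7 + k{\left(5,10 \right)}\right) w{\left(-6 \right)} = \left(7 + \frac{1}{5}\right) 3 = \frac{36}{5} \cdot 3 = \frac{108}{5}$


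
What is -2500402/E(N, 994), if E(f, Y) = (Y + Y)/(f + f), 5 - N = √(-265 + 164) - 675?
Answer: -850136680/497 + 1250201*I*√101/497 ≈ -1.7105e+6 + 25280.0*I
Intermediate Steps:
N = 680 - I*√101 (N = 5 - (√(-265 + 164) - 675) = 5 - (√(-101) - 675) = 5 - (I*√101 - 675) = 5 - (-675 + I*√101) = 5 + (675 - I*√101) = 680 - I*√101 ≈ 680.0 - 10.05*I)
E(f, Y) = Y/f (E(f, Y) = (2*Y)/((2*f)) = (2*Y)*(1/(2*f)) = Y/f)
-2500402/E(N, 994) = -(850136680/497 - 1250201*I*√101/497) = -2500402*(340/497 - I*√101/994) = -850136680/497 + 1250201*I*√101/497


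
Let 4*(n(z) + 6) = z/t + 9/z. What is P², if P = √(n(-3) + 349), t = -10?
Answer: 13693/40 ≈ 342.33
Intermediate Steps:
n(z) = -6 - z/40 + 9/(4*z) (n(z) = -6 + (z/(-10) + 9/z)/4 = -6 + (z*(-⅒) + 9/z)/4 = -6 + (-z/10 + 9/z)/4 = -6 + (9/z - z/10)/4 = -6 + (-z/40 + 9/(4*z)) = -6 - z/40 + 9/(4*z))
P = √136930/20 (P = √((1/40)*(90 - 1*(-3)*(240 - 3))/(-3) + 349) = √((1/40)*(-⅓)*(90 - 1*(-3)*237) + 349) = √((1/40)*(-⅓)*(90 + 711) + 349) = √((1/40)*(-⅓)*801 + 349) = √(-267/40 + 349) = √(13693/40) = √136930/20 ≈ 18.502)
P² = (√136930/20)² = 13693/40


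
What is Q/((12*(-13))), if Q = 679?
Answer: -679/156 ≈ -4.3526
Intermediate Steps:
Q/((12*(-13))) = 679/((12*(-13))) = 679/(-156) = 679*(-1/156) = -679/156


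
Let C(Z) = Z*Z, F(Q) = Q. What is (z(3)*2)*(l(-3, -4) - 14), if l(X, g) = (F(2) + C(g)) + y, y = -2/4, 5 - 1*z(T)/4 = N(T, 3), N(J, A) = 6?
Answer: -28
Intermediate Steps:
z(T) = -4 (z(T) = 20 - 4*6 = 20 - 24 = -4)
y = -½ (y = -2*¼ = -½ ≈ -0.50000)
C(Z) = Z²
l(X, g) = 3/2 + g² (l(X, g) = (2 + g²) - ½ = 3/2 + g²)
(z(3)*2)*(l(-3, -4) - 14) = (-4*2)*((3/2 + (-4)²) - 14) = -8*((3/2 + 16) - 14) = -8*(35/2 - 14) = -8*7/2 = -28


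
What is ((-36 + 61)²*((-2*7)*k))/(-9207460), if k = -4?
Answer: -1750/460373 ≈ -0.0038013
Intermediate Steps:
((-36 + 61)²*((-2*7)*k))/(-9207460) = ((-36 + 61)²*(-2*7*(-4)))/(-9207460) = (25²*(-14*(-4)))*(-1/9207460) = (625*56)*(-1/9207460) = 35000*(-1/9207460) = -1750/460373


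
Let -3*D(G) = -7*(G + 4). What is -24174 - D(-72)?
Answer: -72046/3 ≈ -24015.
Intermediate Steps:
D(G) = 28/3 + 7*G/3 (D(G) = -(-7)*(G + 4)/3 = -(-7)*(4 + G)/3 = -(-28 - 7*G)/3 = 28/3 + 7*G/3)
-24174 - D(-72) = -24174 - (28/3 + (7/3)*(-72)) = -24174 - (28/3 - 168) = -24174 - 1*(-476/3) = -24174 + 476/3 = -72046/3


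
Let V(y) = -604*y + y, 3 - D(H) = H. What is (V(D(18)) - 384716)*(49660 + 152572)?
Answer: -75972697672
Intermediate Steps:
D(H) = 3 - H
V(y) = -603*y
(V(D(18)) - 384716)*(49660 + 152572) = (-603*(3 - 1*18) - 384716)*(49660 + 152572) = (-603*(3 - 18) - 384716)*202232 = (-603*(-15) - 384716)*202232 = (9045 - 384716)*202232 = -375671*202232 = -75972697672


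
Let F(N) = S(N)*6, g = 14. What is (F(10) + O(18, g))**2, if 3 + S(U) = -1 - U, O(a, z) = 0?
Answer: 7056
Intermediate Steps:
S(U) = -4 - U (S(U) = -3 + (-1 - U) = -4 - U)
F(N) = -24 - 6*N (F(N) = (-4 - N)*6 = -24 - 6*N)
(F(10) + O(18, g))**2 = ((-24 - 6*10) + 0)**2 = ((-24 - 60) + 0)**2 = (-84 + 0)**2 = (-84)**2 = 7056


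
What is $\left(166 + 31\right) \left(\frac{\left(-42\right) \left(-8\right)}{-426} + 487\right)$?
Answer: $\frac{6800637}{71} \approx 95784.0$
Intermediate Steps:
$\left(166 + 31\right) \left(\frac{\left(-42\right) \left(-8\right)}{-426} + 487\right) = 197 \left(336 \left(- \frac{1}{426}\right) + 487\right) = 197 \left(- \frac{56}{71} + 487\right) = 197 \cdot \frac{34521}{71} = \frac{6800637}{71}$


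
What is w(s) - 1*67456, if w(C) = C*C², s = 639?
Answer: 260849663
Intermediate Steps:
w(C) = C³
w(s) - 1*67456 = 639³ - 1*67456 = 260917119 - 67456 = 260849663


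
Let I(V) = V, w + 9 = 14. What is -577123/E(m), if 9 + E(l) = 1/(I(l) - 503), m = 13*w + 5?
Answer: 249894259/3898 ≈ 64108.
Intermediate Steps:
w = 5 (w = -9 + 14 = 5)
m = 70 (m = 13*5 + 5 = 65 + 5 = 70)
E(l) = -9 + 1/(-503 + l) (E(l) = -9 + 1/(l - 503) = -9 + 1/(-503 + l))
-577123/E(m) = -577123*(-503 + 70)/(4528 - 9*70) = -577123*(-433/(4528 - 630)) = -577123/((-1/433*3898)) = -577123/(-3898/433) = -577123*(-433/3898) = 249894259/3898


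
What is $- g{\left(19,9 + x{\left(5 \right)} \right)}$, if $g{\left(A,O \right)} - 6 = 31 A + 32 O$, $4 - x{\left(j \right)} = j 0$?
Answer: $-1011$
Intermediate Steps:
$x{\left(j \right)} = 4$ ($x{\left(j \right)} = 4 - j 0 = 4 - 0 = 4 + 0 = 4$)
$g{\left(A,O \right)} = 6 + 31 A + 32 O$ ($g{\left(A,O \right)} = 6 + \left(31 A + 32 O\right) = 6 + 31 A + 32 O$)
$- g{\left(19,9 + x{\left(5 \right)} \right)} = - (6 + 31 \cdot 19 + 32 \left(9 + 4\right)) = - (6 + 589 + 32 \cdot 13) = - (6 + 589 + 416) = \left(-1\right) 1011 = -1011$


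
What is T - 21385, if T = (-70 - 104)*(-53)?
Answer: -12163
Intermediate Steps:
T = 9222 (T = -174*(-53) = 9222)
T - 21385 = 9222 - 21385 = -12163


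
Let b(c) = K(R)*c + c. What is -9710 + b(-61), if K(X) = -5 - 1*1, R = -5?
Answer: -9405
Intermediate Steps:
K(X) = -6 (K(X) = -5 - 1 = -6)
b(c) = -5*c (b(c) = -6*c + c = -5*c)
-9710 + b(-61) = -9710 - 5*(-61) = -9710 + 305 = -9405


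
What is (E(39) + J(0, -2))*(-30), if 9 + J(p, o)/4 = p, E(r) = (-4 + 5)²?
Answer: 1050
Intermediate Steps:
E(r) = 1 (E(r) = 1² = 1)
J(p, o) = -36 + 4*p
(E(39) + J(0, -2))*(-30) = (1 + (-36 + 4*0))*(-30) = (1 + (-36 + 0))*(-30) = (1 - 36)*(-30) = -35*(-30) = 1050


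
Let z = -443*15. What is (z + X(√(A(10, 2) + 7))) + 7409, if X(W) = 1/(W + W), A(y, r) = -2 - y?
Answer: 764 - I*√5/10 ≈ 764.0 - 0.22361*I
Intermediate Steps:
z = -6645
X(W) = 1/(2*W)
(z + X(√(A(10, 2) + 7))) + 7409 = (-6645 + 1/(2*(√((-2 - 1*10) + 7)))) + 7409 = (-6645 + 1/(2*(√((-2 - 10) + 7)))) + 7409 = (-6645 + 1/(2*(√(-12 + 7)))) + 7409 = (-6645 + 1/(2*(√(-5)))) + 7409 = (-6645 + 1/(2*((I*√5)))) + 7409 = (-6645 + (-I*√5/5)/2) + 7409 = (-6645 - I*√5/10) + 7409 = 764 - I*√5/10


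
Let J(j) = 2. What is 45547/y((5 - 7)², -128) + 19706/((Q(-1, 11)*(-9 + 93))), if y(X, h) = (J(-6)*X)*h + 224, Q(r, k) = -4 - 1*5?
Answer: -12549583/151200 ≈ -83.000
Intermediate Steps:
Q(r, k) = -9 (Q(r, k) = -4 - 5 = -9)
y(X, h) = 224 + 2*X*h (y(X, h) = (2*X)*h + 224 = 2*X*h + 224 = 224 + 2*X*h)
45547/y((5 - 7)², -128) + 19706/((Q(-1, 11)*(-9 + 93))) = 45547/(224 + 2*(5 - 7)²*(-128)) + 19706/((-9*(-9 + 93))) = 45547/(224 + 2*(-2)²*(-128)) + 19706/((-9*84)) = 45547/(224 + 2*4*(-128)) + 19706/(-756) = 45547/(224 - 1024) + 19706*(-1/756) = 45547/(-800) - 9853/378 = 45547*(-1/800) - 9853/378 = -45547/800 - 9853/378 = -12549583/151200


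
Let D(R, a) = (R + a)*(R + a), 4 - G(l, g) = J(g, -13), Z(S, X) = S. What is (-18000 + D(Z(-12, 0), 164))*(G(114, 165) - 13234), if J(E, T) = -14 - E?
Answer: -66612304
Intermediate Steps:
G(l, g) = 18 + g (G(l, g) = 4 - (-14 - g) = 4 + (14 + g) = 18 + g)
D(R, a) = (R + a)²
(-18000 + D(Z(-12, 0), 164))*(G(114, 165) - 13234) = (-18000 + (-12 + 164)²)*((18 + 165) - 13234) = (-18000 + 152²)*(183 - 13234) = (-18000 + 23104)*(-13051) = 5104*(-13051) = -66612304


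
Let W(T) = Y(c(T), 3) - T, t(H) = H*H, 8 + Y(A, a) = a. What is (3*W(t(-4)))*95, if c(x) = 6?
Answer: -5985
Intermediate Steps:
Y(A, a) = -8 + a
t(H) = H**2
W(T) = -5 - T (W(T) = (-8 + 3) - T = -5 - T)
(3*W(t(-4)))*95 = (3*(-5 - 1*(-4)**2))*95 = (3*(-5 - 1*16))*95 = (3*(-5 - 16))*95 = (3*(-21))*95 = -63*95 = -5985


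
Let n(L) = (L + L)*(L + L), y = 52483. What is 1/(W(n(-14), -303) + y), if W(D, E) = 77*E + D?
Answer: 1/29936 ≈ 3.3405e-5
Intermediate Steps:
n(L) = 4*L² (n(L) = (2*L)*(2*L) = 4*L²)
W(D, E) = D + 77*E
1/(W(n(-14), -303) + y) = 1/((4*(-14)² + 77*(-303)) + 52483) = 1/((4*196 - 23331) + 52483) = 1/((784 - 23331) + 52483) = 1/(-22547 + 52483) = 1/29936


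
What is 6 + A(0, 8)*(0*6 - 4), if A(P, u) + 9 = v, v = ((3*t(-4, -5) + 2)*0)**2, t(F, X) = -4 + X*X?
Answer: 42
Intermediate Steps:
t(F, X) = -4 + X**2
v = 0 (v = ((3*(-4 + (-5)**2) + 2)*0)**2 = ((3*(-4 + 25) + 2)*0)**2 = ((3*21 + 2)*0)**2 = ((63 + 2)*0)**2 = (65*0)**2 = 0**2 = 0)
A(P, u) = -9 (A(P, u) = -9 + 0 = -9)
6 + A(0, 8)*(0*6 - 4) = 6 - 9*(0*6 - 4) = 6 - 9*(0 - 4) = 6 - 9*(-4) = 6 + 36 = 42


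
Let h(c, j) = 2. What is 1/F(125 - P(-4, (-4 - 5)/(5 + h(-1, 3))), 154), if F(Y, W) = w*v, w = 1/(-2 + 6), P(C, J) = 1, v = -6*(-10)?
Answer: 1/15 ≈ 0.066667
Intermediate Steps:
v = 60
w = ¼ (w = 1/4 = ¼ ≈ 0.25000)
F(Y, W) = 15 (F(Y, W) = (¼)*60 = 15)
1/F(125 - P(-4, (-4 - 5)/(5 + h(-1, 3))), 154) = 1/15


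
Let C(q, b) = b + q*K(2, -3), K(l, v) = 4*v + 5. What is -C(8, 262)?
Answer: -206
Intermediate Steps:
K(l, v) = 5 + 4*v
C(q, b) = b - 7*q (C(q, b) = b + q*(5 + 4*(-3)) = b + q*(5 - 12) = b + q*(-7) = b - 7*q)
-C(8, 262) = -(262 - 7*8) = -(262 - 56) = -1*206 = -206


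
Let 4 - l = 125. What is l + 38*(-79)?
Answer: -3123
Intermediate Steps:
l = -121 (l = 4 - 1*125 = 4 - 125 = -121)
l + 38*(-79) = -121 + 38*(-79) = -121 - 3002 = -3123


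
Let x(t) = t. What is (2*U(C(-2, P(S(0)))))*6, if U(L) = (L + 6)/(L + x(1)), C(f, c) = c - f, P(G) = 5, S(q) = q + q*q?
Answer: 39/2 ≈ 19.500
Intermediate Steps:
S(q) = q + q²
U(L) = (6 + L)/(1 + L) (U(L) = (L + 6)/(L + 1) = (6 + L)/(1 + L))
(2*U(C(-2, P(S(0)))))*6 = (2*((6 + (5 - 1*(-2)))/(1 + (5 - 1*(-2)))))*6 = (2*((6 + (5 + 2))/(1 + (5 + 2))))*6 = (2*((6 + 7)/(1 + 7)))*6 = (2*(13/8))*6 = (13/4)*6 = 39/2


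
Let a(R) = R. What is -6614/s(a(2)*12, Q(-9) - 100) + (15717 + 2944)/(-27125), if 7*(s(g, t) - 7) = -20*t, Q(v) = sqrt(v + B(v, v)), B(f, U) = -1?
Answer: -378803333473/16284303875 - 132280*I*sqrt(10)/600343 ≈ -23.262 - 0.69678*I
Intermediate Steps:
Q(v) = sqrt(-1 + v) (Q(v) = sqrt(v - 1) = sqrt(-1 + v))
s(g, t) = 7 - 20*t/7 (s(g, t) = 7 + (-20*t)/7 = 7 - 20*t/7)
-6614/s(a(2)*12, Q(-9) - 100) + (15717 + 2944)/(-27125) = -6614/(7 - 20*(sqrt(-1 - 9) - 100)/7) + (15717 + 2944)/(-27125) = -6614/(7 - 20*(sqrt(-10) - 100)/7) + 18661*(-1/27125) = -6614/(7 - 20*(I*sqrt(10) - 100)/7) - 18661/27125 = -6614/(7 - 20*(-100 + I*sqrt(10))/7) - 18661/27125 = -6614/(7 + (2000/7 - 20*I*sqrt(10)/7)) - 18661/27125 = -6614/(2049/7 - 20*I*sqrt(10)/7) - 18661/27125 = -18661/27125 - 6614/(2049/7 - 20*I*sqrt(10)/7)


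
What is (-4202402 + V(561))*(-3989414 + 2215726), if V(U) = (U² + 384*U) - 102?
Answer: 6513619089992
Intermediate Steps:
V(U) = -102 + U² + 384*U
(-4202402 + V(561))*(-3989414 + 2215726) = (-4202402 + (-102 + 561² + 384*561))*(-3989414 + 2215726) = (-4202402 + (-102 + 314721 + 215424))*(-1773688) = (-4202402 + 530043)*(-1773688) = -3672359*(-1773688) = 6513619089992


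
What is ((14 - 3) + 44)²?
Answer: 3025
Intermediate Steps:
((14 - 3) + 44)² = (11 + 44)² = 55² = 3025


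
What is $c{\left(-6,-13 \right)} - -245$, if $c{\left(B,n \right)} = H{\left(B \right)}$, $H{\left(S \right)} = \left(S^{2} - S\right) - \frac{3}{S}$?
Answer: $\frac{575}{2} \approx 287.5$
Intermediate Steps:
$H{\left(S \right)} = S^{2} - S - \frac{3}{S}$
$c{\left(B,n \right)} = B^{2} - B - \frac{3}{B}$
$c{\left(-6,-13 \right)} - -245 = \left(\left(-6\right)^{2} - -6 - \frac{3}{-6}\right) - -245 = \left(36 + 6 - - \frac{1}{2}\right) + 245 = \left(36 + 6 + \frac{1}{2}\right) + 245 = \frac{85}{2} + 245 = \frac{575}{2}$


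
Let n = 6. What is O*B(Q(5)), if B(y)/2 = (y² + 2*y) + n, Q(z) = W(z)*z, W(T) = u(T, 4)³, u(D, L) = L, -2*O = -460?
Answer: 47401160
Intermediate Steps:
O = 230 (O = -½*(-460) = 230)
W(T) = 64 (W(T) = 4³ = 64)
Q(z) = 64*z
B(y) = 12 + 2*y² + 4*y (B(y) = 2*((y² + 2*y) + 6) = 2*(6 + y² + 2*y) = 12 + 2*y² + 4*y)
O*B(Q(5)) = 230*(12 + 2*(64*5)² + 4*(64*5)) = 230*(12 + 2*320² + 4*320) = 230*(12 + 2*102400 + 1280) = 230*(12 + 204800 + 1280) = 230*206092 = 47401160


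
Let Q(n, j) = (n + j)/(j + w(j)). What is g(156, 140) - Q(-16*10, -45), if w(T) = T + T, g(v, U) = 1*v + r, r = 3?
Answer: 4252/27 ≈ 157.48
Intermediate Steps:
g(v, U) = 3 + v (g(v, U) = 1*v + 3 = v + 3 = 3 + v)
w(T) = 2*T
Q(n, j) = (j + n)/(3*j) (Q(n, j) = (n + j)/(j + 2*j) = (j + n)/((3*j)) = (j + n)*(1/(3*j)) = (j + n)/(3*j))
g(156, 140) - Q(-16*10, -45) = (3 + 156) - (-45 - 16*10)/(3*(-45)) = 159 - (-1)*(-45 - 160)/(3*45) = 159 - (-1)*(-205)/(3*45) = 159 - 1*41/27 = 159 - 41/27 = 4252/27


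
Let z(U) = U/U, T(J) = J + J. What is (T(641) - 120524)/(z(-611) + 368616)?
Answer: -119242/368617 ≈ -0.32348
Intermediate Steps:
T(J) = 2*J
z(U) = 1
(T(641) - 120524)/(z(-611) + 368616) = (2*641 - 120524)/(1 + 368616) = (1282 - 120524)/368617 = -119242*1/368617 = -119242/368617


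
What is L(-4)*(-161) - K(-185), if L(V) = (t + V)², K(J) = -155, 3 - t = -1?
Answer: 155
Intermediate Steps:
t = 4 (t = 3 - 1*(-1) = 3 + 1 = 4)
L(V) = (4 + V)²
L(-4)*(-161) - K(-185) = (4 - 4)²*(-161) - 1*(-155) = 0²*(-161) + 155 = 0*(-161) + 155 = 0 + 155 = 155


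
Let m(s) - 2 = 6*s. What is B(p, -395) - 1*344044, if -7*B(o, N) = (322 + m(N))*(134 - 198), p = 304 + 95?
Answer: -2539252/7 ≈ -3.6275e+5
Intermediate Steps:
m(s) = 2 + 6*s
p = 399
B(o, N) = 20736/7 + 384*N/7 (B(o, N) = -(322 + (2 + 6*N))*(134 - 198)/7 = -(324 + 6*N)*(-64)/7 = -(-20736 - 384*N)/7 = 20736/7 + 384*N/7)
B(p, -395) - 1*344044 = (20736/7 + (384/7)*(-395)) - 1*344044 = (20736/7 - 151680/7) - 344044 = -130944/7 - 344044 = -2539252/7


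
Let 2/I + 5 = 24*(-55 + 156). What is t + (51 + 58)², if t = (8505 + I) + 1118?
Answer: 52018178/2419 ≈ 21504.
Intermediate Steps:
I = 2/2419 (I = 2/(-5 + 24*(-55 + 156)) = 2/(-5 + 24*101) = 2/(-5 + 2424) = 2/2419 ≈ 0.00082679)
t = 23278039/2419 (t = (8505 + 2/2419) + 1118 = 20573597/2419 + 1118 = 23278039/2419 ≈ 9623.0)
t + (51 + 58)² = 23278039/2419 + (51 + 58)² = 23278039/2419 + 109² = 23278039/2419 + 11881 = 52018178/2419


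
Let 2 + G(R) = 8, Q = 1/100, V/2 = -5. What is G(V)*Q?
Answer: 3/50 ≈ 0.060000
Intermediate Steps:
V = -10 (V = 2*(-5) = -10)
Q = 1/100 ≈ 0.010000
G(R) = 6 (G(R) = -2 + 8 = 6)
G(V)*Q = 6*(1/100) = 3/50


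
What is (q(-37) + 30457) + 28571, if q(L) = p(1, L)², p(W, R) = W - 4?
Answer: 59037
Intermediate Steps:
p(W, R) = -4 + W
q(L) = 9 (q(L) = (-4 + 1)² = (-3)² = 9)
(q(-37) + 30457) + 28571 = (9 + 30457) + 28571 = 30466 + 28571 = 59037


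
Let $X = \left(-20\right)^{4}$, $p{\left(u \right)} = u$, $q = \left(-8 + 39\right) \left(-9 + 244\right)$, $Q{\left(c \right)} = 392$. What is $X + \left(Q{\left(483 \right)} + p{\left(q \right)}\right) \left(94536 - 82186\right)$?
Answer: $94970950$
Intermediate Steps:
$q = 7285$ ($q = 31 \cdot 235 = 7285$)
$X = 160000$
$X + \left(Q{\left(483 \right)} + p{\left(q \right)}\right) \left(94536 - 82186\right) = 160000 + \left(392 + 7285\right) \left(94536 - 82186\right) = 160000 + 7677 \cdot 12350 = 160000 + 94810950 = 94970950$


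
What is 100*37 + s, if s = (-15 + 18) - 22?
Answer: 3681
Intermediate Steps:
s = -19 (s = 3 - 22 = -19)
100*37 + s = 100*37 - 19 = 3700 - 19 = 3681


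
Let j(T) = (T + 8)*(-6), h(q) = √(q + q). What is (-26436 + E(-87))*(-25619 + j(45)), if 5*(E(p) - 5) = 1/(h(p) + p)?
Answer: 305065702852/445 + 25937*I*√174/38715 ≈ 6.8554e+8 + 8.8372*I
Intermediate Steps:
h(q) = √2*√q (h(q) = √(2*q) = √2*√q)
j(T) = -48 - 6*T (j(T) = (8 + T)*(-6) = -48 - 6*T)
E(p) = 5 + 1/(5*(p + √2*√p)) (E(p) = 5 + 1/(5*(√2*√p + p)) = 5 + 1/(5*(p + √2*√p)))
(-26436 + E(-87))*(-25619 + j(45)) = (-26436 + (⅕ + 5*(-87) + 5*√2*√(-87))/(-87 + √2*√(-87)))*(-25619 + (-48 - 6*45)) = (-26436 + (⅕ - 435 + 5*√2*(I*√87))/(-87 + √2*(I*√87)))*(-25619 + (-48 - 270)) = (-26436 + (⅕ - 435 + 5*I*√174)/(-87 + I*√174))*(-25619 - 318) = (-26436 + (-2174/5 + 5*I*√174)/(-87 + I*√174))*(-25937) = 685670532 - 25937*(-2174/5 + 5*I*√174)/(-87 + I*√174)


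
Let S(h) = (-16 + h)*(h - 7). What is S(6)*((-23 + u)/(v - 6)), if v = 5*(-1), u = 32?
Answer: -90/11 ≈ -8.1818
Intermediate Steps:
v = -5
S(h) = (-16 + h)*(-7 + h)
S(6)*((-23 + u)/(v - 6)) = (112 + 6**2 - 23*6)*((-23 + 32)/(-5 - 6)) = (112 + 36 - 138)*(9/(-11)) = 10*(9*(-1/11)) = 10*(-9/11) = -90/11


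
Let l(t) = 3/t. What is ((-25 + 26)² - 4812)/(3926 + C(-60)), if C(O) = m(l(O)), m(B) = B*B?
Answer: -1924400/1570401 ≈ -1.2254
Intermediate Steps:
m(B) = B²
C(O) = 9/O² (C(O) = (3/O)² = 9/O²)
((-25 + 26)² - 4812)/(3926 + C(-60)) = ((-25 + 26)² - 4812)/(3926 + 9/(-60)²) = (1² - 4812)/(3926 + 9*(1/3600)) = (1 - 4812)/(3926 + 1/400) = -4811/1570401/400 = -4811*400/1570401 = -1924400/1570401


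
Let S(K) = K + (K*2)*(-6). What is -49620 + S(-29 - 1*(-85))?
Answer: -50236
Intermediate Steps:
S(K) = -11*K (S(K) = K + (2*K)*(-6) = K - 12*K = -11*K)
-49620 + S(-29 - 1*(-85)) = -49620 - 11*(-29 - 1*(-85)) = -49620 - 11*(-29 + 85) = -49620 - 11*56 = -49620 - 616 = -50236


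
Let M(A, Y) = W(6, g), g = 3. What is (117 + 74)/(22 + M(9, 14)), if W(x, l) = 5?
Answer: 191/27 ≈ 7.0741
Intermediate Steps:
M(A, Y) = 5
(117 + 74)/(22 + M(9, 14)) = (117 + 74)/(22 + 5) = 191/27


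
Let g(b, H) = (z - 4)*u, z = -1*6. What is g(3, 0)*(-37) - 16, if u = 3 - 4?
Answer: -386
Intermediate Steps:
u = -1
z = -6
g(b, H) = 10 (g(b, H) = (-6 - 4)*(-1) = -10*(-1) = 10)
g(3, 0)*(-37) - 16 = 10*(-37) - 16 = -370 - 16 = -386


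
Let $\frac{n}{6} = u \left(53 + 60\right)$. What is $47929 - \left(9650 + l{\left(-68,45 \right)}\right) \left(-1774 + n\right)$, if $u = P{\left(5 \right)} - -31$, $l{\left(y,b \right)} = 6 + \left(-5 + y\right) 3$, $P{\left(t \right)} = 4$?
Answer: $-207150843$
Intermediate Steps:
$l{\left(y,b \right)} = -9 + 3 y$ ($l{\left(y,b \right)} = 6 + \left(-15 + 3 y\right) = -9 + 3 y$)
$u = 35$ ($u = 4 - -31 = 4 + 31 = 35$)
$n = 23730$ ($n = 6 \cdot 35 \left(53 + 60\right) = 6 \cdot 35 \cdot 113 = 6 \cdot 3955 = 23730$)
$47929 - \left(9650 + l{\left(-68,45 \right)}\right) \left(-1774 + n\right) = 47929 - \left(9650 + \left(-9 + 3 \left(-68\right)\right)\right) \left(-1774 + 23730\right) = 47929 - \left(9650 - 213\right) 21956 = 47929 - 9437 \cdot 21956 = 47929 - 207198772 = -207150843$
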